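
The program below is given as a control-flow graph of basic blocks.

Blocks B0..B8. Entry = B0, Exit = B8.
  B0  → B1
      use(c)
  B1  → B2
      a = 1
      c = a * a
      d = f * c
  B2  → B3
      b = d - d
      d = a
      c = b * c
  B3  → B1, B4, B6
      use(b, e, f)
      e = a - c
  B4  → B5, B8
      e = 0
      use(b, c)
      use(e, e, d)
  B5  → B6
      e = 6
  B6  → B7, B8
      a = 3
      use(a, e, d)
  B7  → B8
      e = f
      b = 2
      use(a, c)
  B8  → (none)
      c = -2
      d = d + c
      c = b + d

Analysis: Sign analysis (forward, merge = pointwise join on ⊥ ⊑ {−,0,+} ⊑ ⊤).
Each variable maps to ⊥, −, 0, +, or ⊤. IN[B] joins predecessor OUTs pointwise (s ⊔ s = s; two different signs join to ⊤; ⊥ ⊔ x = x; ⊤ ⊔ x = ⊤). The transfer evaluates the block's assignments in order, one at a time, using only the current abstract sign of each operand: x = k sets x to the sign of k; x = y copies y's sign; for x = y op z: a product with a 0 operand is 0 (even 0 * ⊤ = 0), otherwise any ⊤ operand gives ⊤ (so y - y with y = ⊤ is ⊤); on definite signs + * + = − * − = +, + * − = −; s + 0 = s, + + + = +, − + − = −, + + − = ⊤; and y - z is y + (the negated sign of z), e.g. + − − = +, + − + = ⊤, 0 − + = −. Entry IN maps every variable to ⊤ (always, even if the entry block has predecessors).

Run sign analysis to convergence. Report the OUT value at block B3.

Converged values:
  B0: | IN=(all ⊤) | OUT=(all ⊤)
  B1: | IN=(all ⊤) | OUT={a:+, c:+; rest ⊤}
  B2: | IN={a:+, c:+; rest ⊤} | OUT={a:+, d:+; rest ⊤}
  B3: | IN={a:+, d:+; rest ⊤} | OUT={a:+, d:+; rest ⊤}
  B4: | IN={a:+, d:+; rest ⊤} | OUT={a:+, d:+, e:0; rest ⊤}
  B5: | IN={a:+, d:+, e:0; rest ⊤} | OUT={a:+, d:+, e:+; rest ⊤}
  B6: | IN={a:+, d:+; rest ⊤} | OUT={a:+, d:+; rest ⊤}
  B7: | IN={a:+, d:+; rest ⊤} | OUT={a:+, b:+, d:+; rest ⊤}
  B8: | IN={a:+, d:+; rest ⊤} | OUT={a:+; rest ⊤}

Merge at B3: IN[B3] = OUT[B2] = {a: +, b: ⊤, c: ⊤, d: +, e: ⊤, f: ⊤}
Applying B3's transfer function to that IN value gives OUT[B3] (row B3 above).

Answer: {a: +, b: ⊤, c: ⊤, d: +, e: ⊤, f: ⊤}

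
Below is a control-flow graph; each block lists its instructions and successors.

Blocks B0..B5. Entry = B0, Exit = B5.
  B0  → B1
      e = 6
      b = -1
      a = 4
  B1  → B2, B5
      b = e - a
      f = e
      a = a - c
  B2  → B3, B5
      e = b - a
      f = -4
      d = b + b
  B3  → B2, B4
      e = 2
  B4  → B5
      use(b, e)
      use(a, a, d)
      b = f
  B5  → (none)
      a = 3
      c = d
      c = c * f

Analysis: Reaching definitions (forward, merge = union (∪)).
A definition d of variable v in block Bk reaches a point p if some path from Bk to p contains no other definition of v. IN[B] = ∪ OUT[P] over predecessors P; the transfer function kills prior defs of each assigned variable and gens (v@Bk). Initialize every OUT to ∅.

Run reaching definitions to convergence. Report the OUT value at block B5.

Per-block solution:
  B0:   IN={}   OUT={a@B0, b@B0, e@B0}
  B1:   IN={a@B0, b@B0, e@B0}   OUT={a@B1, b@B1, e@B0, f@B1}
  B2:   IN={a@B1, b@B1, d@B2, e@B0, e@B3, f@B1, f@B2}   OUT={a@B1, b@B1, d@B2, e@B2, f@B2}
  B3:   IN={a@B1, b@B1, d@B2, e@B2, f@B2}   OUT={a@B1, b@B1, d@B2, e@B3, f@B2}
  B4:   IN={a@B1, b@B1, d@B2, e@B3, f@B2}   OUT={a@B1, b@B4, d@B2, e@B3, f@B2}
  B5:   IN={a@B1, b@B1, b@B4, d@B2, e@B0, e@B2, e@B3, f@B1, f@B2}   OUT={a@B5, b@B1, b@B4, c@B5, d@B2, e@B0, e@B2, e@B3, f@B1, f@B2}

Merge at B5: IN[B5] = OUT[B1] ⊔ OUT[B2] ⊔ OUT[B4] = {a@B1, b@B1, b@B4, d@B2, e@B0, e@B2, e@B3, f@B1, f@B2}
Applying B5's transfer function to that IN value gives OUT[B5] (row B5 above).

Answer: {a@B5, b@B1, b@B4, c@B5, d@B2, e@B0, e@B2, e@B3, f@B1, f@B2}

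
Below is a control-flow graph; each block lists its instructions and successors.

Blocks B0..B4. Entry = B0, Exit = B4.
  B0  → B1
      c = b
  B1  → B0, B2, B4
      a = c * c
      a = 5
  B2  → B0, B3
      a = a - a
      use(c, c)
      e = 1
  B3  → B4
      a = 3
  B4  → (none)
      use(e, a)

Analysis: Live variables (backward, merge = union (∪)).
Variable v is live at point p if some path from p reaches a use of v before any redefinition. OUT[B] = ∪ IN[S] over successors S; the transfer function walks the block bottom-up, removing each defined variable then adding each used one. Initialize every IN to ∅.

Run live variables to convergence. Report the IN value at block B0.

Per-block solution:
  B0: | IN={b, e} | OUT={b, c, e}
  B1: | IN={b, c, e} | OUT={a, b, c, e}
  B2: | IN={a, b, c} | OUT={b, e}
  B3: | IN={e} | OUT={a, e}
  B4: | IN={a, e} | OUT={}

Merge at B0: OUT[B0] = IN[B1] = {b, c, e}
Applying B0's transfer function to that OUT value gives IN[B0] (row B0 above).

Answer: {b, e}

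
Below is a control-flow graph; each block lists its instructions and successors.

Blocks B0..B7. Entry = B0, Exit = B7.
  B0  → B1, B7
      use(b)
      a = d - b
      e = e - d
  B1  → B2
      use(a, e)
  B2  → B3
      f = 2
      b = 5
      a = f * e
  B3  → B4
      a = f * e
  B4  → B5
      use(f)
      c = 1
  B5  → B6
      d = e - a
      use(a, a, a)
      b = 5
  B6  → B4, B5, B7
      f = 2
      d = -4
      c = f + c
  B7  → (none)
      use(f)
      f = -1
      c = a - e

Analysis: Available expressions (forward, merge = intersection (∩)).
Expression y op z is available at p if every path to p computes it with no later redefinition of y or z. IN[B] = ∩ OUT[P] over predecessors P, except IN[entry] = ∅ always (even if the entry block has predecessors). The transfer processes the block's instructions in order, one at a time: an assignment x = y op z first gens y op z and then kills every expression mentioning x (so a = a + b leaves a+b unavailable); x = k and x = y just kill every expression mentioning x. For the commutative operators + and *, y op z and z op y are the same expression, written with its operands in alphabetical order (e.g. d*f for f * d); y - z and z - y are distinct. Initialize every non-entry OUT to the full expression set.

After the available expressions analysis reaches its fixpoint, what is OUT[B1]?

Answer: {d-b}

Working:
Converged values:
  B0:  IN={}  OUT={d-b}
  B1:  IN={d-b}  OUT={d-b}
  B2:  IN={d-b}  OUT={e*f}
  B3:  IN={e*f}  OUT={e*f}
  B4:  IN={}  OUT={}
  B5:  IN={}  OUT={e-a}
  B6:  IN={e-a}  OUT={e-a}
  B7:  IN={}  OUT={a-e}

Merge at B1: IN[B1] = OUT[B0] = {d-b}
Applying B1's transfer function to that IN value gives OUT[B1] (row B1 above).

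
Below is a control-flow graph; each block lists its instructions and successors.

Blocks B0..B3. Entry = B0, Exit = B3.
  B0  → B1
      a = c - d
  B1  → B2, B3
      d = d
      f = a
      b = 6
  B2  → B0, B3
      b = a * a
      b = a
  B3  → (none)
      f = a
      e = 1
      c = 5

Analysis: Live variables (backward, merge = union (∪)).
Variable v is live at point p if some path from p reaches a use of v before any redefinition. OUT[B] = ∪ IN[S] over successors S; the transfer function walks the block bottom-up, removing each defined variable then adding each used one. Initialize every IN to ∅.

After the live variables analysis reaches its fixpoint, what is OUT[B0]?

Fixpoint table:
  B0: | IN={c, d} | OUT={a, c, d}
  B1: | IN={a, c, d} | OUT={a, c, d}
  B2: | IN={a, c, d} | OUT={a, c, d}
  B3: | IN={a} | OUT={}

Merge at B0: OUT[B0] = IN[B1] = {a, c, d}

Answer: {a, c, d}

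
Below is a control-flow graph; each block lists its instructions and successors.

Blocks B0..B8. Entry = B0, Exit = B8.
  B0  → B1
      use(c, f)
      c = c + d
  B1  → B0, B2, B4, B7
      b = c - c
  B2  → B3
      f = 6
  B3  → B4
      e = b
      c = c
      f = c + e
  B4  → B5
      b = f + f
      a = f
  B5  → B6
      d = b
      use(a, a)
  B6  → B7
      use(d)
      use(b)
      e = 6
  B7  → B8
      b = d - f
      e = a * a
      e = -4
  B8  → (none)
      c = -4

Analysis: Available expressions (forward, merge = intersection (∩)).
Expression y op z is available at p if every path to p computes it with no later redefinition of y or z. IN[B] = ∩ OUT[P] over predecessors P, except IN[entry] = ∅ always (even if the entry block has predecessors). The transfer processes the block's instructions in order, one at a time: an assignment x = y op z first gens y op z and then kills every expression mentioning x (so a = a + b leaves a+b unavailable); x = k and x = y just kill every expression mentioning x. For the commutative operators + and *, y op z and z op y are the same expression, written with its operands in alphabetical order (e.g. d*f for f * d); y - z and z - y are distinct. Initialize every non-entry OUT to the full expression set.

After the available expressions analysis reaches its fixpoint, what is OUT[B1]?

Fixpoint table:
  B0:   IN={}   OUT={}
  B1:   IN={}   OUT={c-c}
  B2:   IN={c-c}   OUT={c-c}
  B3:   IN={c-c}   OUT={c+e}
  B4:   IN={}   OUT={f+f}
  B5:   IN={f+f}   OUT={f+f}
  B6:   IN={f+f}   OUT={f+f}
  B7:   IN={}   OUT={a*a, d-f}
  B8:   IN={a*a, d-f}   OUT={a*a, d-f}

Merge at B1: IN[B1] = OUT[B0] = {}
Applying B1's transfer function to that IN value gives OUT[B1] (row B1 above).

Answer: {c-c}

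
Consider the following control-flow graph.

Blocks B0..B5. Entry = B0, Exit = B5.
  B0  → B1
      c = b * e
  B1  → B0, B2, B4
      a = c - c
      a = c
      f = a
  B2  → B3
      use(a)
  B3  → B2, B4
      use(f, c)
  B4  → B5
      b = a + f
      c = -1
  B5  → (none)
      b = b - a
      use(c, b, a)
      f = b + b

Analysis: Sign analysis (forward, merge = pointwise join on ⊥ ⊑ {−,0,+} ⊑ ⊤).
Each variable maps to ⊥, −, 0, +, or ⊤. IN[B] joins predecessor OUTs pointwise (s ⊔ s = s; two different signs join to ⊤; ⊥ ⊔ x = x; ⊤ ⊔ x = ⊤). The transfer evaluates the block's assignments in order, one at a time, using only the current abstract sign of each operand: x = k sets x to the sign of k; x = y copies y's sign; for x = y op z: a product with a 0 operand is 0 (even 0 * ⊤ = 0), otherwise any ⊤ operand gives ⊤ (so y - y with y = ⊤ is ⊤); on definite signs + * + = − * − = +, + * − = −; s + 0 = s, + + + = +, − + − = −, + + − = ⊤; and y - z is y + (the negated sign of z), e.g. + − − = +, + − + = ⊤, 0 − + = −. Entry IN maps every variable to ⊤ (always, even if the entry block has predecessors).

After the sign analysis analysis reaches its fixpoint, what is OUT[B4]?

Answer: {a: ⊤, b: ⊤, c: -, d: ⊤, e: ⊤, f: ⊤}

Trace:
Converged values:
  B0:   IN=(all ⊤)   OUT=(all ⊤)
  B1:   IN=(all ⊤)   OUT=(all ⊤)
  B2:   IN=(all ⊤)   OUT=(all ⊤)
  B3:   IN=(all ⊤)   OUT=(all ⊤)
  B4:   IN=(all ⊤)   OUT={c:-; rest ⊤}
  B5:   IN={c:-; rest ⊤}   OUT={c:-; rest ⊤}

Merge at B4: IN[B4] = OUT[B1] ⊔ OUT[B3] = {a: ⊤, b: ⊤, c: ⊤, d: ⊤, e: ⊤, f: ⊤}
Applying B4's transfer function to that IN value gives OUT[B4] (row B4 above).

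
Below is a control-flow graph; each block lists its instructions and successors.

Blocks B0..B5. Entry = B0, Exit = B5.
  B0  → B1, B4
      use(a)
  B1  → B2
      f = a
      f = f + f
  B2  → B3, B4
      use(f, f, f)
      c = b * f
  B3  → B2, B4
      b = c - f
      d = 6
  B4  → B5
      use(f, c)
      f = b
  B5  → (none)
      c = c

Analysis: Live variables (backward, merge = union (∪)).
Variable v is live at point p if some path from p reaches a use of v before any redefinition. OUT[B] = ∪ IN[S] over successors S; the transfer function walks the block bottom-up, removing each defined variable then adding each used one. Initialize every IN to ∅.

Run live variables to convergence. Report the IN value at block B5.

Per-block solution:
  B0:   IN={a, b, c, f}   OUT={a, b, c, f}
  B1:   IN={a, b}   OUT={b, f}
  B2:   IN={b, f}   OUT={b, c, f}
  B3:   IN={c, f}   OUT={b, c, f}
  B4:   IN={b, c, f}   OUT={c}
  B5:   IN={c}   OUT={}

B5 is the boundary node: OUT[B5] = {}
Applying B5's transfer function to that OUT value gives IN[B5] (row B5 above).

Answer: {c}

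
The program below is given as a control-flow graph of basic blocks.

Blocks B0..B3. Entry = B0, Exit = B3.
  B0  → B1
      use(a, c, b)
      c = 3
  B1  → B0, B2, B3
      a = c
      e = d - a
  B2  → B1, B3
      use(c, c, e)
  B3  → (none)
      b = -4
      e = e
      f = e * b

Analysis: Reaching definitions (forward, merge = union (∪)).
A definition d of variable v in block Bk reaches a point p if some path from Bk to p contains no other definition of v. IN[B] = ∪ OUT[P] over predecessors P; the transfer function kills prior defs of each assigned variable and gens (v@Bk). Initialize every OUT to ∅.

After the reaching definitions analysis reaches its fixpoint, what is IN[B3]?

Answer: {a@B1, c@B0, e@B1}

Derivation:
Per-block solution:
  B0:  IN={a@B1, c@B0, e@B1}  OUT={a@B1, c@B0, e@B1}
  B1:  IN={a@B1, c@B0, e@B1}  OUT={a@B1, c@B0, e@B1}
  B2:  IN={a@B1, c@B0, e@B1}  OUT={a@B1, c@B0, e@B1}
  B3:  IN={a@B1, c@B0, e@B1}  OUT={a@B1, b@B3, c@B0, e@B3, f@B3}

Merge at B3: IN[B3] = OUT[B1] ⊔ OUT[B2] = {a@B1, c@B0, e@B1}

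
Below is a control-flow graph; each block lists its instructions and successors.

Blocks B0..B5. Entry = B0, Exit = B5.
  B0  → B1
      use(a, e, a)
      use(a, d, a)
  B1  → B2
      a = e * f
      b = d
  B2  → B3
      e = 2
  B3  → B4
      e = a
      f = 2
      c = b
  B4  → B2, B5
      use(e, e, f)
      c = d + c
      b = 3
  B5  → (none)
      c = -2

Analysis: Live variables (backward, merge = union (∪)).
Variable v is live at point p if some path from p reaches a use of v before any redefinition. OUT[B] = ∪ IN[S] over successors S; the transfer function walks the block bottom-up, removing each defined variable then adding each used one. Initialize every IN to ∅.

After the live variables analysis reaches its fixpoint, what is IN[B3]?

Converged values:
  B0:   IN={a, d, e, f}   OUT={d, e, f}
  B1:   IN={d, e, f}   OUT={a, b, d}
  B2:   IN={a, b, d}   OUT={a, b, d}
  B3:   IN={a, b, d}   OUT={a, c, d, e, f}
  B4:   IN={a, c, d, e, f}   OUT={a, b, d}
  B5:   IN={}   OUT={}

Merge at B3: OUT[B3] = IN[B4] = {a, c, d, e, f}
Applying B3's transfer function to that OUT value gives IN[B3] (row B3 above).

Answer: {a, b, d}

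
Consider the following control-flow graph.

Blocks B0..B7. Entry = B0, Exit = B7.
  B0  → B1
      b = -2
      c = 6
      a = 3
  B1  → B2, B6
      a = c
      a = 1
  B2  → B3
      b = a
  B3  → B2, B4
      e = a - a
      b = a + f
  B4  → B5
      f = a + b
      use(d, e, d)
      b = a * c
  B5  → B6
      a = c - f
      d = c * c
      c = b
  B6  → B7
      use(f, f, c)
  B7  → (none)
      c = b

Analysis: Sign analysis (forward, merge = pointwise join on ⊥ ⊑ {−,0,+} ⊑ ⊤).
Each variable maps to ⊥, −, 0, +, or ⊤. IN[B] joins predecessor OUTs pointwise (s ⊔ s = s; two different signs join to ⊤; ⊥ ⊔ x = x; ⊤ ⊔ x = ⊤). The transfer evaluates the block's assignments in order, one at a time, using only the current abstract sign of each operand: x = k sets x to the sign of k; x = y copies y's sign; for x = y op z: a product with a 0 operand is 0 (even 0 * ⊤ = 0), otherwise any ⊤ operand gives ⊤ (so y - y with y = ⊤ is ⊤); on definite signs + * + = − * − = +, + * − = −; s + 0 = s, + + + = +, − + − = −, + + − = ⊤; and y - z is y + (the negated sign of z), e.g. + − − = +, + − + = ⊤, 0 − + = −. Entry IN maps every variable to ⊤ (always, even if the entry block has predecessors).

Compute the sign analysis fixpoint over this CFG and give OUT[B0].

Answer: {a: +, b: -, c: +, d: ⊤, e: ⊤, f: ⊤}

Derivation:
Fixpoint table:
  B0:  IN=(all ⊤)  OUT={a:+, b:-, c:+; rest ⊤}
  B1:  IN={a:+, b:-, c:+; rest ⊤}  OUT={a:+, b:-, c:+; rest ⊤}
  B2:  IN={a:+, c:+; rest ⊤}  OUT={a:+, b:+, c:+; rest ⊤}
  B3:  IN={a:+, b:+, c:+; rest ⊤}  OUT={a:+, c:+; rest ⊤}
  B4:  IN={a:+, c:+; rest ⊤}  OUT={a:+, b:+, c:+; rest ⊤}
  B5:  IN={a:+, b:+, c:+; rest ⊤}  OUT={b:+, c:+, d:+; rest ⊤}
  B6:  IN={c:+; rest ⊤}  OUT={c:+; rest ⊤}
  B7:  IN={c:+; rest ⊤}  OUT=(all ⊤)

B0 is the boundary node: IN[B0] = {a: ⊤, b: ⊤, c: ⊤, d: ⊤, e: ⊤, f: ⊤}
Applying B0's transfer function to that IN value gives OUT[B0] (row B0 above).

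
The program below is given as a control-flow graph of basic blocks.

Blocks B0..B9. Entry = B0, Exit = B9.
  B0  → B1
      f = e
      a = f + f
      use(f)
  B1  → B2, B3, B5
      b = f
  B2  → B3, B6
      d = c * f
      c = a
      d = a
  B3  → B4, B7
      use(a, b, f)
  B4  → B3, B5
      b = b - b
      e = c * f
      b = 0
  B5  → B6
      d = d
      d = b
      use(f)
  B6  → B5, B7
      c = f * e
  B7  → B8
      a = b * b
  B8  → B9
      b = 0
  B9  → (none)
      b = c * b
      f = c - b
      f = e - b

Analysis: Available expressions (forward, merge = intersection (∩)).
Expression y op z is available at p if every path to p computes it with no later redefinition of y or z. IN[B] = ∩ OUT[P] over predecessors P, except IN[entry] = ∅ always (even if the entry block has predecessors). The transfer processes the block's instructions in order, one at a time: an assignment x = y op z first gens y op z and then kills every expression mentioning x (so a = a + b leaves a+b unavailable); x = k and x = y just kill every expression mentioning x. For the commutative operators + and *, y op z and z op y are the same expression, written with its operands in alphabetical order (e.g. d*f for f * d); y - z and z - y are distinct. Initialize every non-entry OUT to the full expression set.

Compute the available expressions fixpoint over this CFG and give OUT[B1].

Answer: {f+f}

Working:
Fixpoint table:
  B0:  IN={}  OUT={f+f}
  B1:  IN={f+f}  OUT={f+f}
  B2:  IN={f+f}  OUT={f+f}
  B3:  IN={f+f}  OUT={f+f}
  B4:  IN={f+f}  OUT={c*f, f+f}
  B5:  IN={f+f}  OUT={f+f}
  B6:  IN={f+f}  OUT={e*f, f+f}
  B7:  IN={f+f}  OUT={b*b, f+f}
  B8:  IN={b*b, f+f}  OUT={f+f}
  B9:  IN={f+f}  OUT={c-b, e-b}

Merge at B1: IN[B1] = OUT[B0] = {f+f}
Applying B1's transfer function to that IN value gives OUT[B1] (row B1 above).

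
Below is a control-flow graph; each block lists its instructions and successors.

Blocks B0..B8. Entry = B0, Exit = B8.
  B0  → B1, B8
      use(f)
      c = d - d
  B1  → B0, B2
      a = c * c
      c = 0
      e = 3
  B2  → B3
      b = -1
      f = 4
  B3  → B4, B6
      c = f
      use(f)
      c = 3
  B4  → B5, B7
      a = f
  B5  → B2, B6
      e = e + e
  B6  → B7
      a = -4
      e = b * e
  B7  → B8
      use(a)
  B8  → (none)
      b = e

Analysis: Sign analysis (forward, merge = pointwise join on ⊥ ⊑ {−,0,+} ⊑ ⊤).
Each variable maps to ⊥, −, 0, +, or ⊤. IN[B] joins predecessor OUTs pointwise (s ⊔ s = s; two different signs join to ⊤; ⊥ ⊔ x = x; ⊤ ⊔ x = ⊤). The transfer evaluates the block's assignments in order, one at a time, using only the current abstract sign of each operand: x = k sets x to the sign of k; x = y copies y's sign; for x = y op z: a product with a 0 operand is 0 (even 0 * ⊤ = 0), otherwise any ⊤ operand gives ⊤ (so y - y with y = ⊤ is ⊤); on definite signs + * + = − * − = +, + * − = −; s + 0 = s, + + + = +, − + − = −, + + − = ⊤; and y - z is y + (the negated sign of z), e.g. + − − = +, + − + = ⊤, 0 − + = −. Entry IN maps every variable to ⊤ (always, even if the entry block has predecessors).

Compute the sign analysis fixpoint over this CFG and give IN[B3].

Per-block solution:
  B0: | IN=(all ⊤) | OUT=(all ⊤)
  B1: | IN=(all ⊤) | OUT={c:0, e:+; rest ⊤}
  B2: | IN={e:+; rest ⊤} | OUT={b:-, e:+, f:+; rest ⊤}
  B3: | IN={b:-, e:+, f:+; rest ⊤} | OUT={b:-, c:+, e:+, f:+; rest ⊤}
  B4: | IN={b:-, c:+, e:+, f:+; rest ⊤} | OUT={a:+, b:-, c:+, e:+, f:+; rest ⊤}
  B5: | IN={a:+, b:-, c:+, e:+, f:+; rest ⊤} | OUT={a:+, b:-, c:+, e:+, f:+; rest ⊤}
  B6: | IN={b:-, c:+, e:+, f:+; rest ⊤} | OUT={a:-, b:-, c:+, e:-, f:+; rest ⊤}
  B7: | IN={b:-, c:+, f:+; rest ⊤} | OUT={b:-, c:+, f:+; rest ⊤}
  B8: | IN=(all ⊤) | OUT=(all ⊤)

Merge at B3: IN[B3] = OUT[B2] = {a: ⊤, b: -, c: ⊤, d: ⊤, e: +, f: +}

Answer: {a: ⊤, b: -, c: ⊤, d: ⊤, e: +, f: +}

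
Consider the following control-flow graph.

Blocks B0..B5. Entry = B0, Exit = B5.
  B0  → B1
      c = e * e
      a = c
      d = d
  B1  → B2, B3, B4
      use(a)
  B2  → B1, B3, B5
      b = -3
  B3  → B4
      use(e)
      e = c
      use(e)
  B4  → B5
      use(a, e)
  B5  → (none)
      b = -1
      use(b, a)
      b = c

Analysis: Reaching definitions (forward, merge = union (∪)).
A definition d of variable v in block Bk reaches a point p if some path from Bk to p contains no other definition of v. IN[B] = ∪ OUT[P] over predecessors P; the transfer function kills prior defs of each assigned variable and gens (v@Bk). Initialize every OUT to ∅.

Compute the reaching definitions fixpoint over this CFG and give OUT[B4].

Answer: {a@B0, b@B2, c@B0, d@B0, e@B3}

Trace:
Converged values:
  B0:   IN={}   OUT={a@B0, c@B0, d@B0}
  B1:   IN={a@B0, b@B2, c@B0, d@B0}   OUT={a@B0, b@B2, c@B0, d@B0}
  B2:   IN={a@B0, b@B2, c@B0, d@B0}   OUT={a@B0, b@B2, c@B0, d@B0}
  B3:   IN={a@B0, b@B2, c@B0, d@B0}   OUT={a@B0, b@B2, c@B0, d@B0, e@B3}
  B4:   IN={a@B0, b@B2, c@B0, d@B0, e@B3}   OUT={a@B0, b@B2, c@B0, d@B0, e@B3}
  B5:   IN={a@B0, b@B2, c@B0, d@B0, e@B3}   OUT={a@B0, b@B5, c@B0, d@B0, e@B3}

Merge at B4: IN[B4] = OUT[B1] ⊔ OUT[B3] = {a@B0, b@B2, c@B0, d@B0, e@B3}
Applying B4's transfer function to that IN value gives OUT[B4] (row B4 above).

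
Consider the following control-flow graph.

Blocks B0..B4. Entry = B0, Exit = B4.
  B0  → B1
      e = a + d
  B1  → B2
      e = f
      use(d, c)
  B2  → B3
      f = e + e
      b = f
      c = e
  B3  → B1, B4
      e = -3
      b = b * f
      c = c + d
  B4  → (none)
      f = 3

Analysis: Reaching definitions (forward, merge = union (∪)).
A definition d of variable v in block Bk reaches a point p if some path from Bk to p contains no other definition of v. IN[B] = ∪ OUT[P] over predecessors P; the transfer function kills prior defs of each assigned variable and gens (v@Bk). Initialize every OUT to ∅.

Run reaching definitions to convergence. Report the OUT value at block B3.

Fixpoint table:
  B0:   IN={}   OUT={e@B0}
  B1:   IN={b@B3, c@B3, e@B0, e@B3, f@B2}   OUT={b@B3, c@B3, e@B1, f@B2}
  B2:   IN={b@B3, c@B3, e@B1, f@B2}   OUT={b@B2, c@B2, e@B1, f@B2}
  B3:   IN={b@B2, c@B2, e@B1, f@B2}   OUT={b@B3, c@B3, e@B3, f@B2}
  B4:   IN={b@B3, c@B3, e@B3, f@B2}   OUT={b@B3, c@B3, e@B3, f@B4}

Merge at B3: IN[B3] = OUT[B2] = {b@B2, c@B2, e@B1, f@B2}
Applying B3's transfer function to that IN value gives OUT[B3] (row B3 above).

Answer: {b@B3, c@B3, e@B3, f@B2}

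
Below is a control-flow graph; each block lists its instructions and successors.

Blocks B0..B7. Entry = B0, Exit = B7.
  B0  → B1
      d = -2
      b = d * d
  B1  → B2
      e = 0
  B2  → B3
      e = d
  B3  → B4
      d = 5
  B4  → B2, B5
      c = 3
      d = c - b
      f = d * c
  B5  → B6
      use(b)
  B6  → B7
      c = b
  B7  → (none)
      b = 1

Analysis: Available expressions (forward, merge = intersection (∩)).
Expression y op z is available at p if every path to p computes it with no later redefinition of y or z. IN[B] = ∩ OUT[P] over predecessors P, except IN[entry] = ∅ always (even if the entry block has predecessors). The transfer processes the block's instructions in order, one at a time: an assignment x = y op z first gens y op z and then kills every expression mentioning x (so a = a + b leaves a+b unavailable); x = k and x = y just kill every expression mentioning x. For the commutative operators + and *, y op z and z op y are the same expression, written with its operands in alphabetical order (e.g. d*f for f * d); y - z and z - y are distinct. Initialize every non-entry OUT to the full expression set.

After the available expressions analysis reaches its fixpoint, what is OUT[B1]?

Converged values:
  B0:   IN={}   OUT={d*d}
  B1:   IN={d*d}   OUT={d*d}
  B2:   IN={}   OUT={}
  B3:   IN={}   OUT={}
  B4:   IN={}   OUT={c*d, c-b}
  B5:   IN={c*d, c-b}   OUT={c*d, c-b}
  B6:   IN={c*d, c-b}   OUT={}
  B7:   IN={}   OUT={}

Merge at B1: IN[B1] = OUT[B0] = {d*d}
Applying B1's transfer function to that IN value gives OUT[B1] (row B1 above).

Answer: {d*d}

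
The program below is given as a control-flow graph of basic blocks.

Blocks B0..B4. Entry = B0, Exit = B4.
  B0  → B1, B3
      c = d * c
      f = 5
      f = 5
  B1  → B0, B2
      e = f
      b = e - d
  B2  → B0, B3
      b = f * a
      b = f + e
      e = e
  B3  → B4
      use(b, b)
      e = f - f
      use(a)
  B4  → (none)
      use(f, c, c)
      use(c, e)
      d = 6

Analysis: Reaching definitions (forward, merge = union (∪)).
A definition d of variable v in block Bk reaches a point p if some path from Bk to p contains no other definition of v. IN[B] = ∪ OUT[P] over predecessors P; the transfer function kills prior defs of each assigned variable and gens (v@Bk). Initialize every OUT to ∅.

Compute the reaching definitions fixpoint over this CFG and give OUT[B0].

Converged values:
  B0:   IN={b@B1, b@B2, c@B0, e@B1, e@B2, f@B0}   OUT={b@B1, b@B2, c@B0, e@B1, e@B2, f@B0}
  B1:   IN={b@B1, b@B2, c@B0, e@B1, e@B2, f@B0}   OUT={b@B1, c@B0, e@B1, f@B0}
  B2:   IN={b@B1, c@B0, e@B1, f@B0}   OUT={b@B2, c@B0, e@B2, f@B0}
  B3:   IN={b@B1, b@B2, c@B0, e@B1, e@B2, f@B0}   OUT={b@B1, b@B2, c@B0, e@B3, f@B0}
  B4:   IN={b@B1, b@B2, c@B0, e@B3, f@B0}   OUT={b@B1, b@B2, c@B0, d@B4, e@B3, f@B0}

Merge at B0 (entry node, so the boundary value {} is joined with the incoming edge(s)): IN[B0] = {} ⊔ OUT[B1] ⊔ OUT[B2] = {b@B1, b@B2, c@B0, e@B1, e@B2, f@B0}
Applying B0's transfer function to that IN value gives OUT[B0] (row B0 above).

Answer: {b@B1, b@B2, c@B0, e@B1, e@B2, f@B0}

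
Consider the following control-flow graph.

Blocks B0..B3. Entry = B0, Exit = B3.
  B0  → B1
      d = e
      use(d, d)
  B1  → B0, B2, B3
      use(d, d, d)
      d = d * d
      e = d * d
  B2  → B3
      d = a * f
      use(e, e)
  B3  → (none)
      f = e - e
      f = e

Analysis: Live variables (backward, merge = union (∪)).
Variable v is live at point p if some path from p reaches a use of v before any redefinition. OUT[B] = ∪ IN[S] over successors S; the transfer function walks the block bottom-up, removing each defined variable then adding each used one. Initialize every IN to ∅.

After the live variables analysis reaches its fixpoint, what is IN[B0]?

Answer: {a, e, f}

Working:
Per-block solution:
  B0: | IN={a, e, f} | OUT={a, d, f}
  B1: | IN={a, d, f} | OUT={a, e, f}
  B2: | IN={a, e, f} | OUT={e}
  B3: | IN={e} | OUT={}

Merge at B0: OUT[B0] = IN[B1] = {a, d, f}
Applying B0's transfer function to that OUT value gives IN[B0] (row B0 above).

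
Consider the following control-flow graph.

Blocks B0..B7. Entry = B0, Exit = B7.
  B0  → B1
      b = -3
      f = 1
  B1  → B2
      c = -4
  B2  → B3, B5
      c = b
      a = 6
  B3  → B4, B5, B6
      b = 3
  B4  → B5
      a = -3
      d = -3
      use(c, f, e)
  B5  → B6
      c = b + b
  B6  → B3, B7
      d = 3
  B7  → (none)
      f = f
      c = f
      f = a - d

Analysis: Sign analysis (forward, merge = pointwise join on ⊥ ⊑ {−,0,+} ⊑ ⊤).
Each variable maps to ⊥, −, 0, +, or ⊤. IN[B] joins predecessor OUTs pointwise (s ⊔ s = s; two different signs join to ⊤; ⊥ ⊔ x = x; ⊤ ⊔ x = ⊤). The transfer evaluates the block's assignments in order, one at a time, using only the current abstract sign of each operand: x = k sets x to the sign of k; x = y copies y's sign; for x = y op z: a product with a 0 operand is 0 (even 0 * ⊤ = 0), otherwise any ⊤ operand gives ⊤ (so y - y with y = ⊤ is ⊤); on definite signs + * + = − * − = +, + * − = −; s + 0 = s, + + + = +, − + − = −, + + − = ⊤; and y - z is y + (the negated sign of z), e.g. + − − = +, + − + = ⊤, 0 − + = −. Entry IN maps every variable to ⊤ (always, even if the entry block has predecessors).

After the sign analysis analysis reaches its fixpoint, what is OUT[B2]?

Converged values:
  B0: | IN=(all ⊤) | OUT={b:-, f:+; rest ⊤}
  B1: | IN={b:-, f:+; rest ⊤} | OUT={b:-, c:-, f:+; rest ⊤}
  B2: | IN={b:-, c:-, f:+; rest ⊤} | OUT={a:+, b:-, c:-, f:+; rest ⊤}
  B3: | IN={f:+; rest ⊤} | OUT={b:+, f:+; rest ⊤}
  B4: | IN={b:+, f:+; rest ⊤} | OUT={a:-, b:+, d:-, f:+; rest ⊤}
  B5: | IN={f:+; rest ⊤} | OUT={f:+; rest ⊤}
  B6: | IN={f:+; rest ⊤} | OUT={d:+, f:+; rest ⊤}
  B7: | IN={d:+, f:+; rest ⊤} | OUT={c:+, d:+; rest ⊤}

Merge at B2: IN[B2] = OUT[B1] = {a: ⊤, b: -, c: -, d: ⊤, e: ⊤, f: +}
Applying B2's transfer function to that IN value gives OUT[B2] (row B2 above).

Answer: {a: +, b: -, c: -, d: ⊤, e: ⊤, f: +}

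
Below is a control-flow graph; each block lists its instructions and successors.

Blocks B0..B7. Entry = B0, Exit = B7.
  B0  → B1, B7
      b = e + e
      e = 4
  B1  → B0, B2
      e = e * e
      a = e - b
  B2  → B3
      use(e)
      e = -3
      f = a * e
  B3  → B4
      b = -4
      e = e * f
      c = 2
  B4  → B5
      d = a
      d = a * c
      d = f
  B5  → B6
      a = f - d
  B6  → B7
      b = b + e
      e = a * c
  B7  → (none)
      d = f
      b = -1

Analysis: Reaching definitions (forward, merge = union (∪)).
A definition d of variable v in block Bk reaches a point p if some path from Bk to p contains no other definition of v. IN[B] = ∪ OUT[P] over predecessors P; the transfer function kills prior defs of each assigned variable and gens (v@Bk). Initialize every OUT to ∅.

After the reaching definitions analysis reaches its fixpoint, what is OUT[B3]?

Answer: {a@B1, b@B3, c@B3, e@B3, f@B2}

Derivation:
Converged values:
  B0:  IN={a@B1, b@B0, e@B1}  OUT={a@B1, b@B0, e@B0}
  B1:  IN={a@B1, b@B0, e@B0}  OUT={a@B1, b@B0, e@B1}
  B2:  IN={a@B1, b@B0, e@B1}  OUT={a@B1, b@B0, e@B2, f@B2}
  B3:  IN={a@B1, b@B0, e@B2, f@B2}  OUT={a@B1, b@B3, c@B3, e@B3, f@B2}
  B4:  IN={a@B1, b@B3, c@B3, e@B3, f@B2}  OUT={a@B1, b@B3, c@B3, d@B4, e@B3, f@B2}
  B5:  IN={a@B1, b@B3, c@B3, d@B4, e@B3, f@B2}  OUT={a@B5, b@B3, c@B3, d@B4, e@B3, f@B2}
  B6:  IN={a@B5, b@B3, c@B3, d@B4, e@B3, f@B2}  OUT={a@B5, b@B6, c@B3, d@B4, e@B6, f@B2}
  B7:  IN={a@B1, a@B5, b@B0, b@B6, c@B3, d@B4, e@B0, e@B6, f@B2}  OUT={a@B1, a@B5, b@B7, c@B3, d@B7, e@B0, e@B6, f@B2}

Merge at B3: IN[B3] = OUT[B2] = {a@B1, b@B0, e@B2, f@B2}
Applying B3's transfer function to that IN value gives OUT[B3] (row B3 above).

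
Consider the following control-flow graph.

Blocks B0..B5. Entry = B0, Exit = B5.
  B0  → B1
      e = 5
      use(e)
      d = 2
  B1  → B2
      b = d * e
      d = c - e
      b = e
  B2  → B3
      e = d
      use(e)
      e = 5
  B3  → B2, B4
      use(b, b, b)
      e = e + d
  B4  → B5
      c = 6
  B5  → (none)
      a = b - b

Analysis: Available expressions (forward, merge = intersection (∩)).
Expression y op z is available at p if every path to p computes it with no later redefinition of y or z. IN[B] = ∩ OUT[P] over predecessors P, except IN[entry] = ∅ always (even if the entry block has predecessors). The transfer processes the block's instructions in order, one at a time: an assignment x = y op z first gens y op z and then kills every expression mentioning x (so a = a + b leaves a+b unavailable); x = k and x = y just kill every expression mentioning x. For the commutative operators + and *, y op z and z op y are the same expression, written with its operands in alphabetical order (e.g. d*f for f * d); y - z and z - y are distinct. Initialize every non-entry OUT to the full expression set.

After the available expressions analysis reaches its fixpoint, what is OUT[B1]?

Fixpoint table:
  B0:   IN={}   OUT={}
  B1:   IN={}   OUT={c-e}
  B2:   IN={}   OUT={}
  B3:   IN={}   OUT={}
  B4:   IN={}   OUT={}
  B5:   IN={}   OUT={b-b}

Merge at B1: IN[B1] = OUT[B0] = {}
Applying B1's transfer function to that IN value gives OUT[B1] (row B1 above).

Answer: {c-e}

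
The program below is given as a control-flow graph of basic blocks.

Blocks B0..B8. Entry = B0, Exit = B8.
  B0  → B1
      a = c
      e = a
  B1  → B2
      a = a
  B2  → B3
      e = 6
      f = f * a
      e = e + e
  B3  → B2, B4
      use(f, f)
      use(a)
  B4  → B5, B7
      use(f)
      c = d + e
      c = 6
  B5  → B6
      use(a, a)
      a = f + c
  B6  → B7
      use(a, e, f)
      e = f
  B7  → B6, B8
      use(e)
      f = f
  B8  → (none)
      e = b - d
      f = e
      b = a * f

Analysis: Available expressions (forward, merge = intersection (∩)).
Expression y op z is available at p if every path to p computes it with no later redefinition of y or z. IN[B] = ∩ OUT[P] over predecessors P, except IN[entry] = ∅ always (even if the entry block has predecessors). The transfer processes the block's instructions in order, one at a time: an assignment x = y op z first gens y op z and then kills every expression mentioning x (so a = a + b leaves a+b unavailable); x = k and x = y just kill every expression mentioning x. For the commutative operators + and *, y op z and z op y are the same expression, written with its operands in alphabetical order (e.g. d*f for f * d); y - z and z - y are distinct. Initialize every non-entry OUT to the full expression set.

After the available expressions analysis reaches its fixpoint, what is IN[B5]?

Answer: {d+e}

Trace:
Fixpoint table:
  B0:  IN={}  OUT={}
  B1:  IN={}  OUT={}
  B2:  IN={}  OUT={}
  B3:  IN={}  OUT={}
  B4:  IN={}  OUT={d+e}
  B5:  IN={d+e}  OUT={c+f, d+e}
  B6:  IN={}  OUT={}
  B7:  IN={}  OUT={}
  B8:  IN={}  OUT={a*f}

Merge at B5: IN[B5] = OUT[B4] = {d+e}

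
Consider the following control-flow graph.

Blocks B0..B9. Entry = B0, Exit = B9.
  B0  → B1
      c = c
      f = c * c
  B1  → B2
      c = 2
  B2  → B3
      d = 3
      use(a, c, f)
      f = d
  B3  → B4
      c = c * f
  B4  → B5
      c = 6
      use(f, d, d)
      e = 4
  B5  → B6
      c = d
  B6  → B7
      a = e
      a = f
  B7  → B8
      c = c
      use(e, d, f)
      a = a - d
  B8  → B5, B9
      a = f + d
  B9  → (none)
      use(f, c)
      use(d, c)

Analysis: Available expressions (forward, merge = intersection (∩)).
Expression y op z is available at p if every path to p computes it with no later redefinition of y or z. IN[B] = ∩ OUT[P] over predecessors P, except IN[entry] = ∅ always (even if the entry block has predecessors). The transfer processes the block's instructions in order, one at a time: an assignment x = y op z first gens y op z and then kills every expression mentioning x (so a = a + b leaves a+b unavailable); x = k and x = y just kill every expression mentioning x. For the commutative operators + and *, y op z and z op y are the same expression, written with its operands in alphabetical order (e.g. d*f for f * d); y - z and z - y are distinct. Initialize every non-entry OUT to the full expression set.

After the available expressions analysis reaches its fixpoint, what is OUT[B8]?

Fixpoint table:
  B0: | IN={} | OUT={c*c}
  B1: | IN={c*c} | OUT={}
  B2: | IN={} | OUT={}
  B3: | IN={} | OUT={}
  B4: | IN={} | OUT={}
  B5: | IN={} | OUT={}
  B6: | IN={} | OUT={}
  B7: | IN={} | OUT={}
  B8: | IN={} | OUT={d+f}
  B9: | IN={d+f} | OUT={d+f}

Merge at B8: IN[B8] = OUT[B7] = {}
Applying B8's transfer function to that IN value gives OUT[B8] (row B8 above).

Answer: {d+f}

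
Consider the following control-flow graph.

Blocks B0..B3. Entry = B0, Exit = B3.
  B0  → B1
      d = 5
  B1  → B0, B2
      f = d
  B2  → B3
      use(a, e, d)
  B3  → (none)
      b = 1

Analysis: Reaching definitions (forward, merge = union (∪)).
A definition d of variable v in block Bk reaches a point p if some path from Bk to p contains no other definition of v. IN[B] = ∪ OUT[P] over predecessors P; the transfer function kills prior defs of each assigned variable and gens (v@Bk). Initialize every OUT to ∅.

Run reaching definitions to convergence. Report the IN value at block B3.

Fixpoint table:
  B0: | IN={d@B0, f@B1} | OUT={d@B0, f@B1}
  B1: | IN={d@B0, f@B1} | OUT={d@B0, f@B1}
  B2: | IN={d@B0, f@B1} | OUT={d@B0, f@B1}
  B3: | IN={d@B0, f@B1} | OUT={b@B3, d@B0, f@B1}

Merge at B3: IN[B3] = OUT[B2] = {d@B0, f@B1}

Answer: {d@B0, f@B1}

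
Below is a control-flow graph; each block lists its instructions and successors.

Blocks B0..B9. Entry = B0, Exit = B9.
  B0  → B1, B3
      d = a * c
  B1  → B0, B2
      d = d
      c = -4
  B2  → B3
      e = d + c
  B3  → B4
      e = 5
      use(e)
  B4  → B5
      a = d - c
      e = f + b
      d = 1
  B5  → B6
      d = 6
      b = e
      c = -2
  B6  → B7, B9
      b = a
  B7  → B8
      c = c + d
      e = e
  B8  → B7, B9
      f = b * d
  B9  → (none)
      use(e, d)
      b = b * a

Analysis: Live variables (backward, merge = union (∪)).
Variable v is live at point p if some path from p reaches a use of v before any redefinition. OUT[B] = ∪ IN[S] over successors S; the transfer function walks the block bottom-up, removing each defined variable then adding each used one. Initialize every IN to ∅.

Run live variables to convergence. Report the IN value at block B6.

Per-block solution:
  B0:  IN={a, b, c, f}  OUT={a, b, c, d, f}
  B1:  IN={a, b, d, f}  OUT={a, b, c, d, f}
  B2:  IN={b, c, d, f}  OUT={b, c, d, f}
  B3:  IN={b, c, d, f}  OUT={b, c, d, f}
  B4:  IN={b, c, d, f}  OUT={a, e}
  B5:  IN={a, e}  OUT={a, c, d, e}
  B6:  IN={a, c, d, e}  OUT={a, b, c, d, e}
  B7:  IN={a, b, c, d, e}  OUT={a, b, c, d, e}
  B8:  IN={a, b, c, d, e}  OUT={a, b, c, d, e}
  B9:  IN={a, b, d, e}  OUT={}

Merge at B6: OUT[B6] = IN[B7] ⊔ IN[B9] = {a, b, c, d, e}
Applying B6's transfer function to that OUT value gives IN[B6] (row B6 above).

Answer: {a, c, d, e}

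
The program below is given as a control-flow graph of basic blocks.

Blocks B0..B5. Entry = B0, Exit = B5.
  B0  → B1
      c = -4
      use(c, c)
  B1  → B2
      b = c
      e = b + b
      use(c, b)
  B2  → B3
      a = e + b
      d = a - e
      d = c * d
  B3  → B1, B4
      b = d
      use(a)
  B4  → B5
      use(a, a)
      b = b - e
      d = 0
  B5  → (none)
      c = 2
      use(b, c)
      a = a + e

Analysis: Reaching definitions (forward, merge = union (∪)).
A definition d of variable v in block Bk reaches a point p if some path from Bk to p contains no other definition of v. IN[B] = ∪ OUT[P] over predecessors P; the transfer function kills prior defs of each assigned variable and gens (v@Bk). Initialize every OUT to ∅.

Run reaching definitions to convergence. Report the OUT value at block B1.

Converged values:
  B0:   IN={}   OUT={c@B0}
  B1:   IN={a@B2, b@B3, c@B0, d@B2, e@B1}   OUT={a@B2, b@B1, c@B0, d@B2, e@B1}
  B2:   IN={a@B2, b@B1, c@B0, d@B2, e@B1}   OUT={a@B2, b@B1, c@B0, d@B2, e@B1}
  B3:   IN={a@B2, b@B1, c@B0, d@B2, e@B1}   OUT={a@B2, b@B3, c@B0, d@B2, e@B1}
  B4:   IN={a@B2, b@B3, c@B0, d@B2, e@B1}   OUT={a@B2, b@B4, c@B0, d@B4, e@B1}
  B5:   IN={a@B2, b@B4, c@B0, d@B4, e@B1}   OUT={a@B5, b@B4, c@B5, d@B4, e@B1}

Merge at B1: IN[B1] = OUT[B0] ⊔ OUT[B3] = {a@B2, b@B3, c@B0, d@B2, e@B1}
Applying B1's transfer function to that IN value gives OUT[B1] (row B1 above).

Answer: {a@B2, b@B1, c@B0, d@B2, e@B1}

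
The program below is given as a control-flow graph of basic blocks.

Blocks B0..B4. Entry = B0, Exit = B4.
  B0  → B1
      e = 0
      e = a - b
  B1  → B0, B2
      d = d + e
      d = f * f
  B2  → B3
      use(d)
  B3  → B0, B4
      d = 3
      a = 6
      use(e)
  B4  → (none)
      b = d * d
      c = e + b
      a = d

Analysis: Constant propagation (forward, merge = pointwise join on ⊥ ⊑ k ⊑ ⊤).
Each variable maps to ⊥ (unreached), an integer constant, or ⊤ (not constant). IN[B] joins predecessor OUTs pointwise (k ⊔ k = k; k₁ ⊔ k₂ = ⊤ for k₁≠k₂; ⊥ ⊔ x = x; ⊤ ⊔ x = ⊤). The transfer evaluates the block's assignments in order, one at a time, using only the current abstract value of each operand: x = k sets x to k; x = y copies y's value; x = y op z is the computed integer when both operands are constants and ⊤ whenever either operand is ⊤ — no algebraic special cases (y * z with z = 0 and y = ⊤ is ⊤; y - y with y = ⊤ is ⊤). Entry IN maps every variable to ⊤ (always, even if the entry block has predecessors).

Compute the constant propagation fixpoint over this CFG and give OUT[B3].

Converged values:
  B0:  IN=(all ⊤)  OUT=(all ⊤)
  B1:  IN=(all ⊤)  OUT=(all ⊤)
  B2:  IN=(all ⊤)  OUT=(all ⊤)
  B3:  IN=(all ⊤)  OUT={a:6, d:3; rest ⊤}
  B4:  IN={a:6, d:3; rest ⊤}  OUT={a:3, b:9, d:3; rest ⊤}

Merge at B3: IN[B3] = OUT[B2] = {a: ⊤, b: ⊤, c: ⊤, d: ⊤, e: ⊤, f: ⊤}
Applying B3's transfer function to that IN value gives OUT[B3] (row B3 above).

Answer: {a: 6, b: ⊤, c: ⊤, d: 3, e: ⊤, f: ⊤}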